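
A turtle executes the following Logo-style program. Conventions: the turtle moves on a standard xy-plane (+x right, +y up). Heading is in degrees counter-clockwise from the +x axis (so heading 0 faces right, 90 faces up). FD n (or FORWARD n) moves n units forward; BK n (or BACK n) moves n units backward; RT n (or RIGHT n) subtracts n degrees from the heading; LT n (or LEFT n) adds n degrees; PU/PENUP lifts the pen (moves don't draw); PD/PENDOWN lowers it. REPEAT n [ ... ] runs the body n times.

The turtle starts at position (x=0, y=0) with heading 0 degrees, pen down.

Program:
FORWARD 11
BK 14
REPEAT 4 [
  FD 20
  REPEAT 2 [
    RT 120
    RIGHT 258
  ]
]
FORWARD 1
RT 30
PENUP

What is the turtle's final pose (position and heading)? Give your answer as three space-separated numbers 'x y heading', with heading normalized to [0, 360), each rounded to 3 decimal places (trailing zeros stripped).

Executing turtle program step by step:
Start: pos=(0,0), heading=0, pen down
FD 11: (0,0) -> (11,0) [heading=0, draw]
BK 14: (11,0) -> (-3,0) [heading=0, draw]
REPEAT 4 [
  -- iteration 1/4 --
  FD 20: (-3,0) -> (17,0) [heading=0, draw]
  REPEAT 2 [
    -- iteration 1/2 --
    RT 120: heading 0 -> 240
    RT 258: heading 240 -> 342
    -- iteration 2/2 --
    RT 120: heading 342 -> 222
    RT 258: heading 222 -> 324
  ]
  -- iteration 2/4 --
  FD 20: (17,0) -> (33.18,-11.756) [heading=324, draw]
  REPEAT 2 [
    -- iteration 1/2 --
    RT 120: heading 324 -> 204
    RT 258: heading 204 -> 306
    -- iteration 2/2 --
    RT 120: heading 306 -> 186
    RT 258: heading 186 -> 288
  ]
  -- iteration 3/4 --
  FD 20: (33.18,-11.756) -> (39.361,-30.777) [heading=288, draw]
  REPEAT 2 [
    -- iteration 1/2 --
    RT 120: heading 288 -> 168
    RT 258: heading 168 -> 270
    -- iteration 2/2 --
    RT 120: heading 270 -> 150
    RT 258: heading 150 -> 252
  ]
  -- iteration 4/4 --
  FD 20: (39.361,-30.777) -> (33.18,-49.798) [heading=252, draw]
  REPEAT 2 [
    -- iteration 1/2 --
    RT 120: heading 252 -> 132
    RT 258: heading 132 -> 234
    -- iteration 2/2 --
    RT 120: heading 234 -> 114
    RT 258: heading 114 -> 216
  ]
]
FD 1: (33.18,-49.798) -> (32.371,-50.386) [heading=216, draw]
RT 30: heading 216 -> 186
PU: pen up
Final: pos=(32.371,-50.386), heading=186, 7 segment(s) drawn

Answer: 32.371 -50.386 186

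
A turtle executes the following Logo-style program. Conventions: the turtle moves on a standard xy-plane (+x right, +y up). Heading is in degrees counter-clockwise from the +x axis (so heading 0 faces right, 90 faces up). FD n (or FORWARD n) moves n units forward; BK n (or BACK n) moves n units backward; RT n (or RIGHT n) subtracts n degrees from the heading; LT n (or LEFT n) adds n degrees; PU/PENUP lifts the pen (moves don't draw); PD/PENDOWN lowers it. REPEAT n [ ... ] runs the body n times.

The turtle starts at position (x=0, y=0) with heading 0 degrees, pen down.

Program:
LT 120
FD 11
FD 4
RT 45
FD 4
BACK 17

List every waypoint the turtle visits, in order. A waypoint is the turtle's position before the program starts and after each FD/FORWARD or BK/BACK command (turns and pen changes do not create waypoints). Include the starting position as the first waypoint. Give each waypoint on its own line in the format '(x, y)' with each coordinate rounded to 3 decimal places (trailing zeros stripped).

Answer: (0, 0)
(-5.5, 9.526)
(-7.5, 12.99)
(-6.465, 16.854)
(-10.865, 0.433)

Derivation:
Executing turtle program step by step:
Start: pos=(0,0), heading=0, pen down
LT 120: heading 0 -> 120
FD 11: (0,0) -> (-5.5,9.526) [heading=120, draw]
FD 4: (-5.5,9.526) -> (-7.5,12.99) [heading=120, draw]
RT 45: heading 120 -> 75
FD 4: (-7.5,12.99) -> (-6.465,16.854) [heading=75, draw]
BK 17: (-6.465,16.854) -> (-10.865,0.433) [heading=75, draw]
Final: pos=(-10.865,0.433), heading=75, 4 segment(s) drawn
Waypoints (5 total):
(0, 0)
(-5.5, 9.526)
(-7.5, 12.99)
(-6.465, 16.854)
(-10.865, 0.433)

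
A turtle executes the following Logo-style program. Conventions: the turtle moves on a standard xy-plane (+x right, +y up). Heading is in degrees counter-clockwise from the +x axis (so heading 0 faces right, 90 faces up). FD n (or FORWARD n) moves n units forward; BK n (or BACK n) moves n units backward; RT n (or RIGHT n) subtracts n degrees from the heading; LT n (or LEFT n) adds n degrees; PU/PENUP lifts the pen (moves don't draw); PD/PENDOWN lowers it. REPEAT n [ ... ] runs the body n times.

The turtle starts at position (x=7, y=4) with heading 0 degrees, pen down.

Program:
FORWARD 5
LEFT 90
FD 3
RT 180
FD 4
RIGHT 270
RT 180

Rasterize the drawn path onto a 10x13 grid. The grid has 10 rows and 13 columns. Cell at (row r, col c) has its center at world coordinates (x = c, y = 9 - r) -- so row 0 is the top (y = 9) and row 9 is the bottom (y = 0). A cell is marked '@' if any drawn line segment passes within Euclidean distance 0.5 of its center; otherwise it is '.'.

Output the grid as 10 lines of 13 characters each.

Segment 0: (7,4) -> (12,4)
Segment 1: (12,4) -> (12,7)
Segment 2: (12,7) -> (12,3)

Answer: .............
.............
............@
............@
............@
.......@@@@@@
............@
.............
.............
.............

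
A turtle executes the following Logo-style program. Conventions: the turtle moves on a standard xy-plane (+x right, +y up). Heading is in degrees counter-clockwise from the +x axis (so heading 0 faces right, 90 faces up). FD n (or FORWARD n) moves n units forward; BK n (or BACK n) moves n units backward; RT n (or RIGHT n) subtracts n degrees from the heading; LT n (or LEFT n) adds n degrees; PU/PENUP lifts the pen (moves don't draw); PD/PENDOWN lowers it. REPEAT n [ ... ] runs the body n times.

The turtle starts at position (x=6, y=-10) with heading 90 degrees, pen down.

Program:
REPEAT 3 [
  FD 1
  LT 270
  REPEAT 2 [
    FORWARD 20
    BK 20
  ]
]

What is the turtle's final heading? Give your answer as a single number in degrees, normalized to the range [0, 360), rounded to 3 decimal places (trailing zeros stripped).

Answer: 180

Derivation:
Executing turtle program step by step:
Start: pos=(6,-10), heading=90, pen down
REPEAT 3 [
  -- iteration 1/3 --
  FD 1: (6,-10) -> (6,-9) [heading=90, draw]
  LT 270: heading 90 -> 0
  REPEAT 2 [
    -- iteration 1/2 --
    FD 20: (6,-9) -> (26,-9) [heading=0, draw]
    BK 20: (26,-9) -> (6,-9) [heading=0, draw]
    -- iteration 2/2 --
    FD 20: (6,-9) -> (26,-9) [heading=0, draw]
    BK 20: (26,-9) -> (6,-9) [heading=0, draw]
  ]
  -- iteration 2/3 --
  FD 1: (6,-9) -> (7,-9) [heading=0, draw]
  LT 270: heading 0 -> 270
  REPEAT 2 [
    -- iteration 1/2 --
    FD 20: (7,-9) -> (7,-29) [heading=270, draw]
    BK 20: (7,-29) -> (7,-9) [heading=270, draw]
    -- iteration 2/2 --
    FD 20: (7,-9) -> (7,-29) [heading=270, draw]
    BK 20: (7,-29) -> (7,-9) [heading=270, draw]
  ]
  -- iteration 3/3 --
  FD 1: (7,-9) -> (7,-10) [heading=270, draw]
  LT 270: heading 270 -> 180
  REPEAT 2 [
    -- iteration 1/2 --
    FD 20: (7,-10) -> (-13,-10) [heading=180, draw]
    BK 20: (-13,-10) -> (7,-10) [heading=180, draw]
    -- iteration 2/2 --
    FD 20: (7,-10) -> (-13,-10) [heading=180, draw]
    BK 20: (-13,-10) -> (7,-10) [heading=180, draw]
  ]
]
Final: pos=(7,-10), heading=180, 15 segment(s) drawn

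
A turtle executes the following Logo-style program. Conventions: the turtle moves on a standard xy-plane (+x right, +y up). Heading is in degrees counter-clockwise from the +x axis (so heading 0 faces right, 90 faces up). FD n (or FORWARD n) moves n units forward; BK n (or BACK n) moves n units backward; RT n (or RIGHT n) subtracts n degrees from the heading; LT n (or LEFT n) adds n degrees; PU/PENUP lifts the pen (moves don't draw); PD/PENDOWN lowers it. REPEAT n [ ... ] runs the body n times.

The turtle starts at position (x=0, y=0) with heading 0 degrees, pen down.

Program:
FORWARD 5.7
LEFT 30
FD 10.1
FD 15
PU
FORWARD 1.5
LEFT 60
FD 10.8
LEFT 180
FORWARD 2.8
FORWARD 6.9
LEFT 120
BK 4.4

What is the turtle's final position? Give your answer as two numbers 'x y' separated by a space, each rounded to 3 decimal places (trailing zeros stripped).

Answer: 24.926 12.2

Derivation:
Executing turtle program step by step:
Start: pos=(0,0), heading=0, pen down
FD 5.7: (0,0) -> (5.7,0) [heading=0, draw]
LT 30: heading 0 -> 30
FD 10.1: (5.7,0) -> (14.447,5.05) [heading=30, draw]
FD 15: (14.447,5.05) -> (27.437,12.55) [heading=30, draw]
PU: pen up
FD 1.5: (27.437,12.55) -> (28.736,13.3) [heading=30, move]
LT 60: heading 30 -> 90
FD 10.8: (28.736,13.3) -> (28.736,24.1) [heading=90, move]
LT 180: heading 90 -> 270
FD 2.8: (28.736,24.1) -> (28.736,21.3) [heading=270, move]
FD 6.9: (28.736,21.3) -> (28.736,14.4) [heading=270, move]
LT 120: heading 270 -> 30
BK 4.4: (28.736,14.4) -> (24.926,12.2) [heading=30, move]
Final: pos=(24.926,12.2), heading=30, 3 segment(s) drawn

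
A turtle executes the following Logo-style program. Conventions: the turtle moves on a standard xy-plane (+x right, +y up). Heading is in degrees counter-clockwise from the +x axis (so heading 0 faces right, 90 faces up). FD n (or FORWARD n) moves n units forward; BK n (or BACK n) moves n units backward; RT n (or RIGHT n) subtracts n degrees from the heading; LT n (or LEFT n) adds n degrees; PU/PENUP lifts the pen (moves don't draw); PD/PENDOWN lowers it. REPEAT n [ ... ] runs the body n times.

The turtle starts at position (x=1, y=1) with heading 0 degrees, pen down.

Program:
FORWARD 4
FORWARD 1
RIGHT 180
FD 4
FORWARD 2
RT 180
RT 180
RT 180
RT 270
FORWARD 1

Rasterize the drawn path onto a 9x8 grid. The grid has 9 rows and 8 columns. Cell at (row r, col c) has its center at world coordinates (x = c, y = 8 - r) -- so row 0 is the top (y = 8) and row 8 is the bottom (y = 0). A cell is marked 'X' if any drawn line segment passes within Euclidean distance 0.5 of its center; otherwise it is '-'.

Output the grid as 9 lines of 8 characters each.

Answer: --------
--------
--------
--------
--------
--------
X-------
XXXXXXX-
--------

Derivation:
Segment 0: (1,1) -> (5,1)
Segment 1: (5,1) -> (6,1)
Segment 2: (6,1) -> (2,1)
Segment 3: (2,1) -> (0,1)
Segment 4: (0,1) -> (0,2)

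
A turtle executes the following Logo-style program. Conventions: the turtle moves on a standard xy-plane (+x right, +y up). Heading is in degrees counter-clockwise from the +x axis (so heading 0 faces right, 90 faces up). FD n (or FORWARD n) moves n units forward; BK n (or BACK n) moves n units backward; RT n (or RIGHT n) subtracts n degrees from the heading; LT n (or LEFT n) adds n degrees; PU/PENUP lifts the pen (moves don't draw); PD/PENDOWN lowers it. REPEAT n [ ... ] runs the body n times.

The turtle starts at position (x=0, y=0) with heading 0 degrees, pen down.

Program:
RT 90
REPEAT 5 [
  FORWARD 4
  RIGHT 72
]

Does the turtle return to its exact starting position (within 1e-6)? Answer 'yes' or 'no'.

Answer: yes

Derivation:
Executing turtle program step by step:
Start: pos=(0,0), heading=0, pen down
RT 90: heading 0 -> 270
REPEAT 5 [
  -- iteration 1/5 --
  FD 4: (0,0) -> (0,-4) [heading=270, draw]
  RT 72: heading 270 -> 198
  -- iteration 2/5 --
  FD 4: (0,-4) -> (-3.804,-5.236) [heading=198, draw]
  RT 72: heading 198 -> 126
  -- iteration 3/5 --
  FD 4: (-3.804,-5.236) -> (-6.155,-2) [heading=126, draw]
  RT 72: heading 126 -> 54
  -- iteration 4/5 --
  FD 4: (-6.155,-2) -> (-3.804,1.236) [heading=54, draw]
  RT 72: heading 54 -> 342
  -- iteration 5/5 --
  FD 4: (-3.804,1.236) -> (0,0) [heading=342, draw]
  RT 72: heading 342 -> 270
]
Final: pos=(0,0), heading=270, 5 segment(s) drawn

Start position: (0, 0)
Final position: (0, 0)
Distance = 0; < 1e-6 -> CLOSED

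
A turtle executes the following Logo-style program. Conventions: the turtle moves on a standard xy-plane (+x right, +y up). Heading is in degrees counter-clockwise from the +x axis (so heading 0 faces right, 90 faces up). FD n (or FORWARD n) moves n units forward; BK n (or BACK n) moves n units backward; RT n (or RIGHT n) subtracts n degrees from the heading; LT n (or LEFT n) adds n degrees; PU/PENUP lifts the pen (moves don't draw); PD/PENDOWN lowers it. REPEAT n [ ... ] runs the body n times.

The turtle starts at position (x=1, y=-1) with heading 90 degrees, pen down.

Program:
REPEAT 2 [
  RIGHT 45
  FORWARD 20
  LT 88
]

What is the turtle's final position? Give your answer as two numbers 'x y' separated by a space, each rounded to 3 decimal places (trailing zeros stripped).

Answer: 15.84 33.13

Derivation:
Executing turtle program step by step:
Start: pos=(1,-1), heading=90, pen down
REPEAT 2 [
  -- iteration 1/2 --
  RT 45: heading 90 -> 45
  FD 20: (1,-1) -> (15.142,13.142) [heading=45, draw]
  LT 88: heading 45 -> 133
  -- iteration 2/2 --
  RT 45: heading 133 -> 88
  FD 20: (15.142,13.142) -> (15.84,33.13) [heading=88, draw]
  LT 88: heading 88 -> 176
]
Final: pos=(15.84,33.13), heading=176, 2 segment(s) drawn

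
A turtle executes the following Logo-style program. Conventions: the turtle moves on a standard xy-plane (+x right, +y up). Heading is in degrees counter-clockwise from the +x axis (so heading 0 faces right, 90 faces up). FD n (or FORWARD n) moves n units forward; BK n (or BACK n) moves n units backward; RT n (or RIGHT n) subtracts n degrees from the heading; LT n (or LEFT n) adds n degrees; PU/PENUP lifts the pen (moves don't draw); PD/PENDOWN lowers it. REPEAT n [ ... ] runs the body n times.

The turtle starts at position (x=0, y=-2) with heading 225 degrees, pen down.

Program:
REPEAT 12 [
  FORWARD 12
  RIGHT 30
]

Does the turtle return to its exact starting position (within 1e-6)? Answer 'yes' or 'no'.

Answer: yes

Derivation:
Executing turtle program step by step:
Start: pos=(0,-2), heading=225, pen down
REPEAT 12 [
  -- iteration 1/12 --
  FD 12: (0,-2) -> (-8.485,-10.485) [heading=225, draw]
  RT 30: heading 225 -> 195
  -- iteration 2/12 --
  FD 12: (-8.485,-10.485) -> (-20.076,-13.591) [heading=195, draw]
  RT 30: heading 195 -> 165
  -- iteration 3/12 --
  FD 12: (-20.076,-13.591) -> (-31.668,-10.485) [heading=165, draw]
  RT 30: heading 165 -> 135
  -- iteration 4/12 --
  FD 12: (-31.668,-10.485) -> (-40.153,-2) [heading=135, draw]
  RT 30: heading 135 -> 105
  -- iteration 5/12 --
  FD 12: (-40.153,-2) -> (-43.259,9.591) [heading=105, draw]
  RT 30: heading 105 -> 75
  -- iteration 6/12 --
  FD 12: (-43.259,9.591) -> (-40.153,21.182) [heading=75, draw]
  RT 30: heading 75 -> 45
  -- iteration 7/12 --
  FD 12: (-40.153,21.182) -> (-31.668,29.668) [heading=45, draw]
  RT 30: heading 45 -> 15
  -- iteration 8/12 --
  FD 12: (-31.668,29.668) -> (-20.076,32.773) [heading=15, draw]
  RT 30: heading 15 -> 345
  -- iteration 9/12 --
  FD 12: (-20.076,32.773) -> (-8.485,29.668) [heading=345, draw]
  RT 30: heading 345 -> 315
  -- iteration 10/12 --
  FD 12: (-8.485,29.668) -> (0,21.182) [heading=315, draw]
  RT 30: heading 315 -> 285
  -- iteration 11/12 --
  FD 12: (0,21.182) -> (3.106,9.591) [heading=285, draw]
  RT 30: heading 285 -> 255
  -- iteration 12/12 --
  FD 12: (3.106,9.591) -> (0,-2) [heading=255, draw]
  RT 30: heading 255 -> 225
]
Final: pos=(0,-2), heading=225, 12 segment(s) drawn

Start position: (0, -2)
Final position: (0, -2)
Distance = 0; < 1e-6 -> CLOSED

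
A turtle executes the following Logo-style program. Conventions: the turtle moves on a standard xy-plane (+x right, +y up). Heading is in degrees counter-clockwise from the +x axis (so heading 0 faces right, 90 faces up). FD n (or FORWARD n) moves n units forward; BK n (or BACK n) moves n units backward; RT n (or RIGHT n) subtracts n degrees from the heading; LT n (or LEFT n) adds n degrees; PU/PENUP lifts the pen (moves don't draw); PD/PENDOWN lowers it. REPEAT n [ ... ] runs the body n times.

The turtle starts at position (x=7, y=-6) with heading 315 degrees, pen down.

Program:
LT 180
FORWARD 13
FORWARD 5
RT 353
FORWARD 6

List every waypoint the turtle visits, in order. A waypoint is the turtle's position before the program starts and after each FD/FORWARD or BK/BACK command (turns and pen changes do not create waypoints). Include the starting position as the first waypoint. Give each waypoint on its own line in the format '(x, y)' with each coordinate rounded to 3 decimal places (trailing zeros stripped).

Executing turtle program step by step:
Start: pos=(7,-6), heading=315, pen down
LT 180: heading 315 -> 135
FD 13: (7,-6) -> (-2.192,3.192) [heading=135, draw]
FD 5: (-2.192,3.192) -> (-5.728,6.728) [heading=135, draw]
RT 353: heading 135 -> 142
FD 6: (-5.728,6.728) -> (-10.456,10.422) [heading=142, draw]
Final: pos=(-10.456,10.422), heading=142, 3 segment(s) drawn
Waypoints (4 total):
(7, -6)
(-2.192, 3.192)
(-5.728, 6.728)
(-10.456, 10.422)

Answer: (7, -6)
(-2.192, 3.192)
(-5.728, 6.728)
(-10.456, 10.422)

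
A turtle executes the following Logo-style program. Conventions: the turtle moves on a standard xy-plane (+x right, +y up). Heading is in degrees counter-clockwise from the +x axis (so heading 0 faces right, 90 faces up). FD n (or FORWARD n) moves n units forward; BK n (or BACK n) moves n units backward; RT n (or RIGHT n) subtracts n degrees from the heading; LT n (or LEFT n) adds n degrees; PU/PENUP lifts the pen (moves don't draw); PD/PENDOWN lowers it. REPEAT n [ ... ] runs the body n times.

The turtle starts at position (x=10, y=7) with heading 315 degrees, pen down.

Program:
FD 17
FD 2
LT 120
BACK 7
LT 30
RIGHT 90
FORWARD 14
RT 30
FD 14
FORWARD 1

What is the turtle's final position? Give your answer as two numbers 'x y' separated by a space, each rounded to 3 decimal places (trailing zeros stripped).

Answer: 49.635 -13.455

Derivation:
Executing turtle program step by step:
Start: pos=(10,7), heading=315, pen down
FD 17: (10,7) -> (22.021,-5.021) [heading=315, draw]
FD 2: (22.021,-5.021) -> (23.435,-6.435) [heading=315, draw]
LT 120: heading 315 -> 75
BK 7: (23.435,-6.435) -> (21.623,-13.197) [heading=75, draw]
LT 30: heading 75 -> 105
RT 90: heading 105 -> 15
FD 14: (21.623,-13.197) -> (35.146,-9.573) [heading=15, draw]
RT 30: heading 15 -> 345
FD 14: (35.146,-9.573) -> (48.669,-13.197) [heading=345, draw]
FD 1: (48.669,-13.197) -> (49.635,-13.455) [heading=345, draw]
Final: pos=(49.635,-13.455), heading=345, 6 segment(s) drawn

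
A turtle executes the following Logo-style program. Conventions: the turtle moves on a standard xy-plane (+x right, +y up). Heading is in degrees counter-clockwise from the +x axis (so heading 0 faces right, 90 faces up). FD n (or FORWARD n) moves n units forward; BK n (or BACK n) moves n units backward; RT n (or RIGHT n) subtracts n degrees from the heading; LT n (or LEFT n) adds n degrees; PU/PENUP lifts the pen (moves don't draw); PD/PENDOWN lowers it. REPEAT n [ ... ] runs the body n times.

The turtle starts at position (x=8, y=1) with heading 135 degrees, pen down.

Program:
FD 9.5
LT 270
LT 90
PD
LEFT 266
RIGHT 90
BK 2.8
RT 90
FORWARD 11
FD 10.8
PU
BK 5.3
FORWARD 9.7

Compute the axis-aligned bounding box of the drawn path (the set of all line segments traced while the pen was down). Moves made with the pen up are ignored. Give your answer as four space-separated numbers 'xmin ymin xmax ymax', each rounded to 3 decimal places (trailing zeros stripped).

Answer: -17.007 -4.471 8 9.831

Derivation:
Executing turtle program step by step:
Start: pos=(8,1), heading=135, pen down
FD 9.5: (8,1) -> (1.282,7.718) [heading=135, draw]
LT 270: heading 135 -> 45
LT 90: heading 45 -> 135
PD: pen down
LT 266: heading 135 -> 41
RT 90: heading 41 -> 311
BK 2.8: (1.282,7.718) -> (-0.554,9.831) [heading=311, draw]
RT 90: heading 311 -> 221
FD 11: (-0.554,9.831) -> (-8.856,2.614) [heading=221, draw]
FD 10.8: (-8.856,2.614) -> (-17.007,-4.471) [heading=221, draw]
PU: pen up
BK 5.3: (-17.007,-4.471) -> (-13.007,-0.994) [heading=221, move]
FD 9.7: (-13.007,-0.994) -> (-20.328,-7.358) [heading=221, move]
Final: pos=(-20.328,-7.358), heading=221, 4 segment(s) drawn

Segment endpoints: x in {-17.007, -8.856, -0.554, 1.282, 8}, y in {-4.471, 1, 2.614, 7.718, 9.831}
xmin=-17.007, ymin=-4.471, xmax=8, ymax=9.831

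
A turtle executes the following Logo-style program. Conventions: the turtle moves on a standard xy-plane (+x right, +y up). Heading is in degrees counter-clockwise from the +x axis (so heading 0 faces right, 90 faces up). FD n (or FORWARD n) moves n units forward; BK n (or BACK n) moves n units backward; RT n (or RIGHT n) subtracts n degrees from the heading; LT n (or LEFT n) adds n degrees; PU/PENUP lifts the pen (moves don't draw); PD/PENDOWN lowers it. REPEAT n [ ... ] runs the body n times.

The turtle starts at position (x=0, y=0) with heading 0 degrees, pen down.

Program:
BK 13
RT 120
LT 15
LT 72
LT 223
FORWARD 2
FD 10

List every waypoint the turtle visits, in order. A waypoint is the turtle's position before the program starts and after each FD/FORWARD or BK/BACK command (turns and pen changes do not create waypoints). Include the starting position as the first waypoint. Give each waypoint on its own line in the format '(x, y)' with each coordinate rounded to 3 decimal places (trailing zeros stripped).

Answer: (0, 0)
(-13, 0)
(-14.97, -0.347)
(-24.818, -2.084)

Derivation:
Executing turtle program step by step:
Start: pos=(0,0), heading=0, pen down
BK 13: (0,0) -> (-13,0) [heading=0, draw]
RT 120: heading 0 -> 240
LT 15: heading 240 -> 255
LT 72: heading 255 -> 327
LT 223: heading 327 -> 190
FD 2: (-13,0) -> (-14.97,-0.347) [heading=190, draw]
FD 10: (-14.97,-0.347) -> (-24.818,-2.084) [heading=190, draw]
Final: pos=(-24.818,-2.084), heading=190, 3 segment(s) drawn
Waypoints (4 total):
(0, 0)
(-13, 0)
(-14.97, -0.347)
(-24.818, -2.084)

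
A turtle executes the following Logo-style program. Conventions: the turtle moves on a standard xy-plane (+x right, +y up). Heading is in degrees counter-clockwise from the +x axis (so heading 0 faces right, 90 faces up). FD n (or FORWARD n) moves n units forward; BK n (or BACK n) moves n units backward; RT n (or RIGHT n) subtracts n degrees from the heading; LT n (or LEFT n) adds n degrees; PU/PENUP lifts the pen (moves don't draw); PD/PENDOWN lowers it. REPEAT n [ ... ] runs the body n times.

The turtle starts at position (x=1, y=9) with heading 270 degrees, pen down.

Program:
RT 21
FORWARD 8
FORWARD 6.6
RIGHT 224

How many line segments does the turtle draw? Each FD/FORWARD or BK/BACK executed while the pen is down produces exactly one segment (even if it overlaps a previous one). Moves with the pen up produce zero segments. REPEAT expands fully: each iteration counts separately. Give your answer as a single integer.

Executing turtle program step by step:
Start: pos=(1,9), heading=270, pen down
RT 21: heading 270 -> 249
FD 8: (1,9) -> (-1.867,1.531) [heading=249, draw]
FD 6.6: (-1.867,1.531) -> (-4.232,-4.63) [heading=249, draw]
RT 224: heading 249 -> 25
Final: pos=(-4.232,-4.63), heading=25, 2 segment(s) drawn
Segments drawn: 2

Answer: 2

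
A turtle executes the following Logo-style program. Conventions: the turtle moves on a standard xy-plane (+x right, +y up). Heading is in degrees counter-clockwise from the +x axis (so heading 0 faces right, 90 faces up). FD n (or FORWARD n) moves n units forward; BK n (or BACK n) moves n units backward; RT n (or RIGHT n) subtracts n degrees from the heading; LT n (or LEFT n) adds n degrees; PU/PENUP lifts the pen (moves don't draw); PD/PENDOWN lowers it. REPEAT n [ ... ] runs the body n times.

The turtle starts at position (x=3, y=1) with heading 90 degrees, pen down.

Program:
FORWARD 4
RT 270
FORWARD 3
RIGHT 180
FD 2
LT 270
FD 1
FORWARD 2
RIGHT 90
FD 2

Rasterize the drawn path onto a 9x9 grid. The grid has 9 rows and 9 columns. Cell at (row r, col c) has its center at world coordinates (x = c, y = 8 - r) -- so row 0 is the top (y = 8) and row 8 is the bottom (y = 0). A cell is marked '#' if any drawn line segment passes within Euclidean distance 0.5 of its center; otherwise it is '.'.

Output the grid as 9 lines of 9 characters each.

Answer: .........
.........
.........
####.....
..##.....
..##.....
####.....
...#.....
.........

Derivation:
Segment 0: (3,1) -> (3,5)
Segment 1: (3,5) -> (0,5)
Segment 2: (0,5) -> (2,5)
Segment 3: (2,5) -> (2,4)
Segment 4: (2,4) -> (2,2)
Segment 5: (2,2) -> (0,2)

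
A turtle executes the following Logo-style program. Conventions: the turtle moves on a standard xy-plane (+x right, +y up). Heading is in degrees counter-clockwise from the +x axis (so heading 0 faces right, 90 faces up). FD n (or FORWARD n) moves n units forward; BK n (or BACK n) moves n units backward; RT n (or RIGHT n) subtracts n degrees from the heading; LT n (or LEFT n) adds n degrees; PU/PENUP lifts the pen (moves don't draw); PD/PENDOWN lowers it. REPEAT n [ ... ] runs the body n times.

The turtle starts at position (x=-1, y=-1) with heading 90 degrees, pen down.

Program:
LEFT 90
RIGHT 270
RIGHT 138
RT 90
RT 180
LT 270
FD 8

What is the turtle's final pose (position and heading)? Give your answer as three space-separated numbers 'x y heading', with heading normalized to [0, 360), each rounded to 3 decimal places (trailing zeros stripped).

Answer: -6.353 4.945 132

Derivation:
Executing turtle program step by step:
Start: pos=(-1,-1), heading=90, pen down
LT 90: heading 90 -> 180
RT 270: heading 180 -> 270
RT 138: heading 270 -> 132
RT 90: heading 132 -> 42
RT 180: heading 42 -> 222
LT 270: heading 222 -> 132
FD 8: (-1,-1) -> (-6.353,4.945) [heading=132, draw]
Final: pos=(-6.353,4.945), heading=132, 1 segment(s) drawn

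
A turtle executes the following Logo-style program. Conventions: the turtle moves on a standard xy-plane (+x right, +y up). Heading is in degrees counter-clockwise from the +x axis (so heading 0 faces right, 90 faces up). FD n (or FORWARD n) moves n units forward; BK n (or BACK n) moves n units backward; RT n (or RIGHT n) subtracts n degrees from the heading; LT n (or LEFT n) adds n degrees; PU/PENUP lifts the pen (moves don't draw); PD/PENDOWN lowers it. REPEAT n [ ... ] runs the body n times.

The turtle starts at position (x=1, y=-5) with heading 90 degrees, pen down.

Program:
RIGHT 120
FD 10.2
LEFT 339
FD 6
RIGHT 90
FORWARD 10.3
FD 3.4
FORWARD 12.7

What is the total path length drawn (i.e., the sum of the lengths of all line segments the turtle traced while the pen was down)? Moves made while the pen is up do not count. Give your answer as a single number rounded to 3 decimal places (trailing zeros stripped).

Answer: 42.6

Derivation:
Executing turtle program step by step:
Start: pos=(1,-5), heading=90, pen down
RT 120: heading 90 -> 330
FD 10.2: (1,-5) -> (9.833,-10.1) [heading=330, draw]
LT 339: heading 330 -> 309
FD 6: (9.833,-10.1) -> (13.609,-14.763) [heading=309, draw]
RT 90: heading 309 -> 219
FD 10.3: (13.609,-14.763) -> (5.605,-21.245) [heading=219, draw]
FD 3.4: (5.605,-21.245) -> (2.962,-23.385) [heading=219, draw]
FD 12.7: (2.962,-23.385) -> (-6.907,-31.377) [heading=219, draw]
Final: pos=(-6.907,-31.377), heading=219, 5 segment(s) drawn

Segment lengths:
  seg 1: (1,-5) -> (9.833,-10.1), length = 10.2
  seg 2: (9.833,-10.1) -> (13.609,-14.763), length = 6
  seg 3: (13.609,-14.763) -> (5.605,-21.245), length = 10.3
  seg 4: (5.605,-21.245) -> (2.962,-23.385), length = 3.4
  seg 5: (2.962,-23.385) -> (-6.907,-31.377), length = 12.7
Total = 42.6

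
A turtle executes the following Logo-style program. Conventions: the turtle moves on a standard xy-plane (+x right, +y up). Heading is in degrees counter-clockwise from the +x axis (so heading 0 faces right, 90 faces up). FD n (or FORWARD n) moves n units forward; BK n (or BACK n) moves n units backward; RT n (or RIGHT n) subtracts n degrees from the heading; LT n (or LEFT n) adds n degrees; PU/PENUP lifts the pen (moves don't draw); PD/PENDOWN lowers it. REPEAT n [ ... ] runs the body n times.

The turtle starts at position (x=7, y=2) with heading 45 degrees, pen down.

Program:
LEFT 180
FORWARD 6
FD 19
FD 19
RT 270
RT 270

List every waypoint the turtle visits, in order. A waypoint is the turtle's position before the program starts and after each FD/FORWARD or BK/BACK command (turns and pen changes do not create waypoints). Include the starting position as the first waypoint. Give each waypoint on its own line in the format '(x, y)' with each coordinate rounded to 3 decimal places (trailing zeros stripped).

Answer: (7, 2)
(2.757, -2.243)
(-10.678, -15.678)
(-24.113, -29.113)

Derivation:
Executing turtle program step by step:
Start: pos=(7,2), heading=45, pen down
LT 180: heading 45 -> 225
FD 6: (7,2) -> (2.757,-2.243) [heading=225, draw]
FD 19: (2.757,-2.243) -> (-10.678,-15.678) [heading=225, draw]
FD 19: (-10.678,-15.678) -> (-24.113,-29.113) [heading=225, draw]
RT 270: heading 225 -> 315
RT 270: heading 315 -> 45
Final: pos=(-24.113,-29.113), heading=45, 3 segment(s) drawn
Waypoints (4 total):
(7, 2)
(2.757, -2.243)
(-10.678, -15.678)
(-24.113, -29.113)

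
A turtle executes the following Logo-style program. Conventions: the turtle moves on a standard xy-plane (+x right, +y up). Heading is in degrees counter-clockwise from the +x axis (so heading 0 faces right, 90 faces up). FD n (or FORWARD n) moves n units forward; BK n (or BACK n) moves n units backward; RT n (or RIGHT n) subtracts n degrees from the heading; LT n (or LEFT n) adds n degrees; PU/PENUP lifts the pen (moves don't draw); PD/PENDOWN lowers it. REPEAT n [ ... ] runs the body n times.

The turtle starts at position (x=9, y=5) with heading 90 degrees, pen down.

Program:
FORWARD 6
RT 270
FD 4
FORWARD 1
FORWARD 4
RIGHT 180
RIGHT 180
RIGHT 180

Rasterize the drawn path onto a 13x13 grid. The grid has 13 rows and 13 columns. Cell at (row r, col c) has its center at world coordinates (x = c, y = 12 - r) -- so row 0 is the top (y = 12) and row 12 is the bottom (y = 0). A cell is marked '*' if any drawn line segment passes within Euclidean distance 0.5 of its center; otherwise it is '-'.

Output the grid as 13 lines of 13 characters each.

Segment 0: (9,5) -> (9,11)
Segment 1: (9,11) -> (5,11)
Segment 2: (5,11) -> (4,11)
Segment 3: (4,11) -> (0,11)

Answer: -------------
**********---
---------*---
---------*---
---------*---
---------*---
---------*---
---------*---
-------------
-------------
-------------
-------------
-------------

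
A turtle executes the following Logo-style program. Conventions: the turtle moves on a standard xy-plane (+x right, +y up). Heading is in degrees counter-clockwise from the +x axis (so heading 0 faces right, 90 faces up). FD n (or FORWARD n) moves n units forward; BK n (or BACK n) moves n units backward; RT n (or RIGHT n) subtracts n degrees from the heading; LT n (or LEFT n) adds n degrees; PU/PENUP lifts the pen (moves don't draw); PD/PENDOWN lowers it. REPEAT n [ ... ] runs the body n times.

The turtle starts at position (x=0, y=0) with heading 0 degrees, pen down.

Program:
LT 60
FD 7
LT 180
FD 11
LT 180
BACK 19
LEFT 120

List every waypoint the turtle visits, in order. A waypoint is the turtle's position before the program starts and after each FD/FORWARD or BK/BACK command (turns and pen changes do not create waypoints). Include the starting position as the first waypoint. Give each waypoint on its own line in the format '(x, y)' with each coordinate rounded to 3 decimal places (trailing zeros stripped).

Executing turtle program step by step:
Start: pos=(0,0), heading=0, pen down
LT 60: heading 0 -> 60
FD 7: (0,0) -> (3.5,6.062) [heading=60, draw]
LT 180: heading 60 -> 240
FD 11: (3.5,6.062) -> (-2,-3.464) [heading=240, draw]
LT 180: heading 240 -> 60
BK 19: (-2,-3.464) -> (-11.5,-19.919) [heading=60, draw]
LT 120: heading 60 -> 180
Final: pos=(-11.5,-19.919), heading=180, 3 segment(s) drawn
Waypoints (4 total):
(0, 0)
(3.5, 6.062)
(-2, -3.464)
(-11.5, -19.919)

Answer: (0, 0)
(3.5, 6.062)
(-2, -3.464)
(-11.5, -19.919)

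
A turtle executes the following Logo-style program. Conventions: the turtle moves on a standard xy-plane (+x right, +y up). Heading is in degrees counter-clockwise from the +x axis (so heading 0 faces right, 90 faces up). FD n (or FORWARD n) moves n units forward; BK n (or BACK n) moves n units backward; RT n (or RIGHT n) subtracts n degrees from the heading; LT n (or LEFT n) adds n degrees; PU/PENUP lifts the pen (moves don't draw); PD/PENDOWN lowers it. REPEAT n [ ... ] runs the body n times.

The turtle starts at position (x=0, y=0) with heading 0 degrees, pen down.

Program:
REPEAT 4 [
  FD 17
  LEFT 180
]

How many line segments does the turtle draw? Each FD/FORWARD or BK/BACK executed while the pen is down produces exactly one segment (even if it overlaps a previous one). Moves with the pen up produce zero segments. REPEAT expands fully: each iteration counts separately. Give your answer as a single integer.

Answer: 4

Derivation:
Executing turtle program step by step:
Start: pos=(0,0), heading=0, pen down
REPEAT 4 [
  -- iteration 1/4 --
  FD 17: (0,0) -> (17,0) [heading=0, draw]
  LT 180: heading 0 -> 180
  -- iteration 2/4 --
  FD 17: (17,0) -> (0,0) [heading=180, draw]
  LT 180: heading 180 -> 0
  -- iteration 3/4 --
  FD 17: (0,0) -> (17,0) [heading=0, draw]
  LT 180: heading 0 -> 180
  -- iteration 4/4 --
  FD 17: (17,0) -> (0,0) [heading=180, draw]
  LT 180: heading 180 -> 0
]
Final: pos=(0,0), heading=0, 4 segment(s) drawn
Segments drawn: 4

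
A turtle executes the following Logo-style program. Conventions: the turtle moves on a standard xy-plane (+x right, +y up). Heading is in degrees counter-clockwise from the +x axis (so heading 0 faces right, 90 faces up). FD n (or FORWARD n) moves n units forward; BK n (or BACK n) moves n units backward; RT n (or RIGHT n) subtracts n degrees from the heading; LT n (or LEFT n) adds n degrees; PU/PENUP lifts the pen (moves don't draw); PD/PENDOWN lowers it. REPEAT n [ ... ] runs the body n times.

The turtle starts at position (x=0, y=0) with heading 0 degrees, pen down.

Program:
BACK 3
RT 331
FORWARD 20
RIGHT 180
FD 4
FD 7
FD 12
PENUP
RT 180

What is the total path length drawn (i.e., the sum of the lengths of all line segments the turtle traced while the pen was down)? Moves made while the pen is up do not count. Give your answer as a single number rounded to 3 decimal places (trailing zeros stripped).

Answer: 46

Derivation:
Executing turtle program step by step:
Start: pos=(0,0), heading=0, pen down
BK 3: (0,0) -> (-3,0) [heading=0, draw]
RT 331: heading 0 -> 29
FD 20: (-3,0) -> (14.492,9.696) [heading=29, draw]
RT 180: heading 29 -> 209
FD 4: (14.492,9.696) -> (10.994,7.757) [heading=209, draw]
FD 7: (10.994,7.757) -> (4.872,4.363) [heading=209, draw]
FD 12: (4.872,4.363) -> (-5.624,-1.454) [heading=209, draw]
PU: pen up
RT 180: heading 209 -> 29
Final: pos=(-5.624,-1.454), heading=29, 5 segment(s) drawn

Segment lengths:
  seg 1: (0,0) -> (-3,0), length = 3
  seg 2: (-3,0) -> (14.492,9.696), length = 20
  seg 3: (14.492,9.696) -> (10.994,7.757), length = 4
  seg 4: (10.994,7.757) -> (4.872,4.363), length = 7
  seg 5: (4.872,4.363) -> (-5.624,-1.454), length = 12
Total = 46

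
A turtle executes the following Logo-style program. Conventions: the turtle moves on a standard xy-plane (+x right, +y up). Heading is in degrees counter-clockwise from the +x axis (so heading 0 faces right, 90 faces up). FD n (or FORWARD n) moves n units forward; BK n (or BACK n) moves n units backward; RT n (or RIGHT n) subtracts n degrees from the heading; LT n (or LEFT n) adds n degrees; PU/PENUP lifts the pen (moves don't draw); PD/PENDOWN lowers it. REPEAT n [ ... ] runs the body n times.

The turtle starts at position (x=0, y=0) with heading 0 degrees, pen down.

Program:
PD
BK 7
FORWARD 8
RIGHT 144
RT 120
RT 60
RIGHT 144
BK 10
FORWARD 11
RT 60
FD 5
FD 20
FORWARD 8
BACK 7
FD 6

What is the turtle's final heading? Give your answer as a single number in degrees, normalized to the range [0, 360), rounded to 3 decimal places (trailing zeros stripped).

Executing turtle program step by step:
Start: pos=(0,0), heading=0, pen down
PD: pen down
BK 7: (0,0) -> (-7,0) [heading=0, draw]
FD 8: (-7,0) -> (1,0) [heading=0, draw]
RT 144: heading 0 -> 216
RT 120: heading 216 -> 96
RT 60: heading 96 -> 36
RT 144: heading 36 -> 252
BK 10: (1,0) -> (4.09,9.511) [heading=252, draw]
FD 11: (4.09,9.511) -> (0.691,-0.951) [heading=252, draw]
RT 60: heading 252 -> 192
FD 5: (0.691,-0.951) -> (-4.2,-1.991) [heading=192, draw]
FD 20: (-4.2,-1.991) -> (-23.763,-6.149) [heading=192, draw]
FD 8: (-23.763,-6.149) -> (-31.588,-7.812) [heading=192, draw]
BK 7: (-31.588,-7.812) -> (-24.741,-6.357) [heading=192, draw]
FD 6: (-24.741,-6.357) -> (-30.61,-7.604) [heading=192, draw]
Final: pos=(-30.61,-7.604), heading=192, 9 segment(s) drawn

Answer: 192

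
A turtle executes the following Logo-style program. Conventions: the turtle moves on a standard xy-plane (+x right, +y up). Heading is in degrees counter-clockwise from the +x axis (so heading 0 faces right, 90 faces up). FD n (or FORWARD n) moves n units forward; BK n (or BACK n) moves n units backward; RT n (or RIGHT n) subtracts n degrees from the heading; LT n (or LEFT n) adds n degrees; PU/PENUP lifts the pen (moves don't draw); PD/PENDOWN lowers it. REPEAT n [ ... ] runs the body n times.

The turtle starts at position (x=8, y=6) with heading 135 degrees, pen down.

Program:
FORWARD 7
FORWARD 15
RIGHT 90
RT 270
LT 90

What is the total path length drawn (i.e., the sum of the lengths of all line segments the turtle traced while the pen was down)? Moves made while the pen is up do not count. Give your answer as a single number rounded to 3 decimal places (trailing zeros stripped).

Executing turtle program step by step:
Start: pos=(8,6), heading=135, pen down
FD 7: (8,6) -> (3.05,10.95) [heading=135, draw]
FD 15: (3.05,10.95) -> (-7.556,21.556) [heading=135, draw]
RT 90: heading 135 -> 45
RT 270: heading 45 -> 135
LT 90: heading 135 -> 225
Final: pos=(-7.556,21.556), heading=225, 2 segment(s) drawn

Segment lengths:
  seg 1: (8,6) -> (3.05,10.95), length = 7
  seg 2: (3.05,10.95) -> (-7.556,21.556), length = 15
Total = 22

Answer: 22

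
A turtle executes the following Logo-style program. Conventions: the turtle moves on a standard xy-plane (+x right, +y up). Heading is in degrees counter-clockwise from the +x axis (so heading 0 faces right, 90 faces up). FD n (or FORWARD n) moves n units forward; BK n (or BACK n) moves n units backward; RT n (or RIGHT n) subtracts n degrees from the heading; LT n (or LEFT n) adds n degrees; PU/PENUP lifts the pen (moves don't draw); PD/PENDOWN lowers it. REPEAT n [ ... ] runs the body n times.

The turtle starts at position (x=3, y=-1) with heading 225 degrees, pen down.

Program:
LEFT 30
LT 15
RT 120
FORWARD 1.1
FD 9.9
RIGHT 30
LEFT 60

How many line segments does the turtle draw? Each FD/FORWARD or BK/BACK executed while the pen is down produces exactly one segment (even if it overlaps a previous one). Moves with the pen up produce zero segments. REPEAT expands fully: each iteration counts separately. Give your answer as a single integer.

Answer: 2

Derivation:
Executing turtle program step by step:
Start: pos=(3,-1), heading=225, pen down
LT 30: heading 225 -> 255
LT 15: heading 255 -> 270
RT 120: heading 270 -> 150
FD 1.1: (3,-1) -> (2.047,-0.45) [heading=150, draw]
FD 9.9: (2.047,-0.45) -> (-6.526,4.5) [heading=150, draw]
RT 30: heading 150 -> 120
LT 60: heading 120 -> 180
Final: pos=(-6.526,4.5), heading=180, 2 segment(s) drawn
Segments drawn: 2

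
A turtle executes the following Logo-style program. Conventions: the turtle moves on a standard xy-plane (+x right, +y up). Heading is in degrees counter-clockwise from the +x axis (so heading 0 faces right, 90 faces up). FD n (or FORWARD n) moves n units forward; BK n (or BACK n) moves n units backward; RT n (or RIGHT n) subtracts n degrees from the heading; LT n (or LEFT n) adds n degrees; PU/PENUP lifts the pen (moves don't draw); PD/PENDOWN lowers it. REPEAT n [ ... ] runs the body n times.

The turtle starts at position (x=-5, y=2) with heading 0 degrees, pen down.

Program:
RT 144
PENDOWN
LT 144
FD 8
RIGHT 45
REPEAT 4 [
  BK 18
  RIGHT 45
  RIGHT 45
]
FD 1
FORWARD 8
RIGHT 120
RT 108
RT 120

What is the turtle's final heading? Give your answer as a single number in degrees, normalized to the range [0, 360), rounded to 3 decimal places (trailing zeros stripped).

Executing turtle program step by step:
Start: pos=(-5,2), heading=0, pen down
RT 144: heading 0 -> 216
PD: pen down
LT 144: heading 216 -> 0
FD 8: (-5,2) -> (3,2) [heading=0, draw]
RT 45: heading 0 -> 315
REPEAT 4 [
  -- iteration 1/4 --
  BK 18: (3,2) -> (-9.728,14.728) [heading=315, draw]
  RT 45: heading 315 -> 270
  RT 45: heading 270 -> 225
  -- iteration 2/4 --
  BK 18: (-9.728,14.728) -> (3,27.456) [heading=225, draw]
  RT 45: heading 225 -> 180
  RT 45: heading 180 -> 135
  -- iteration 3/4 --
  BK 18: (3,27.456) -> (15.728,14.728) [heading=135, draw]
  RT 45: heading 135 -> 90
  RT 45: heading 90 -> 45
  -- iteration 4/4 --
  BK 18: (15.728,14.728) -> (3,2) [heading=45, draw]
  RT 45: heading 45 -> 0
  RT 45: heading 0 -> 315
]
FD 1: (3,2) -> (3.707,1.293) [heading=315, draw]
FD 8: (3.707,1.293) -> (9.364,-4.364) [heading=315, draw]
RT 120: heading 315 -> 195
RT 108: heading 195 -> 87
RT 120: heading 87 -> 327
Final: pos=(9.364,-4.364), heading=327, 7 segment(s) drawn

Answer: 327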